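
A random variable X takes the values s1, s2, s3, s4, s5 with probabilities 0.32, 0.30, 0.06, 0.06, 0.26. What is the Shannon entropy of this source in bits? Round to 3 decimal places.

H = −Σ pᵢ log₂ pᵢ.
−0.32·log₂(0.32) = 0.5260
−0.30·log₂(0.30) = 0.5211
−0.06·log₂(0.06) = 0.2435
−0.06·log₂(0.06) = 0.2435
−0.26·log₂(0.26) = 0.5053
Sum ≈ 2.0395 → 2.039 bits.

2.039 bits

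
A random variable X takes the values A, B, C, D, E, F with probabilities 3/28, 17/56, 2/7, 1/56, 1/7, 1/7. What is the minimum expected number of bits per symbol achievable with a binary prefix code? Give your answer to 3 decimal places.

2.393 bits/symbol

Repeatedly combine the two least-probable nodes; the expected code length is the sum of the merged weights.
merge 1/56 + 3/28 → 1/8
merge 1/8 + 1/7 → 15/56
merge 1/7 + 15/56 → 23/56
merge 2/7 + 17/56 → 33/56
merge 23/56 + 33/56 → 1
L = 1/8 + 15/56 + 23/56 + 33/56 + 1 = 67/28 ≈ 2.393 bits/symbol.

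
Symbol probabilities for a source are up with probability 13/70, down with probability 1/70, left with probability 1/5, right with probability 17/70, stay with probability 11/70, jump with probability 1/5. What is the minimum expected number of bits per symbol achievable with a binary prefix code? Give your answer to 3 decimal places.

Repeatedly combine the two least-probable nodes; the expected code length is the sum of the merged weights.
merge 1/70 + 11/70 → 6/35
merge 6/35 + 13/70 → 5/14
merge 1/5 + 1/5 → 2/5
merge 17/70 + 5/14 → 3/5
merge 2/5 + 3/5 → 1
L = 6/35 + 5/14 + 2/5 + 3/5 + 1 = 177/70 ≈ 2.529 bits/symbol.

2.529 bits/symbol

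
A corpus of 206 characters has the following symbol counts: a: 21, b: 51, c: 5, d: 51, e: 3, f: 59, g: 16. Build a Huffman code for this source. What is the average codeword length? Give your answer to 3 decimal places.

Probabilities are the counts divided by 206.
Repeatedly combine the two least-probable nodes; the expected code length is the sum of the merged weights.
merge 3/206 + 5/206 → 4/103
merge 4/103 + 8/103 → 12/103
merge 21/206 + 12/103 → 45/206
merge 45/206 + 51/206 → 48/103
merge 51/206 + 59/206 → 55/103
merge 48/103 + 55/103 → 1
L = 4/103 + 12/103 + 45/206 + 48/103 + 55/103 + 1 = 489/206 ≈ 2.374 bits/symbol.

2.374 bits/symbol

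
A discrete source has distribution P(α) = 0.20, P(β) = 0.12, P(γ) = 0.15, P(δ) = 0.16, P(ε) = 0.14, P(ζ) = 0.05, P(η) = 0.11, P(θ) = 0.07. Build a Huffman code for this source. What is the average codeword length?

2.92 bits/symbol

Repeatedly combine the two least-probable nodes; the expected code length is the sum of the merged weights.
merge 1/20 + 7/100 → 3/25
merge 11/100 + 3/25 → 23/100
merge 3/25 + 7/50 → 13/50
merge 3/20 + 4/25 → 31/100
merge 1/5 + 23/100 → 43/100
merge 13/50 + 31/100 → 57/100
merge 43/100 + 57/100 → 1
L = 3/25 + 23/100 + 13/50 + 31/100 + 43/100 + 57/100 + 1 = 73/25 = 2.92 bits/symbol.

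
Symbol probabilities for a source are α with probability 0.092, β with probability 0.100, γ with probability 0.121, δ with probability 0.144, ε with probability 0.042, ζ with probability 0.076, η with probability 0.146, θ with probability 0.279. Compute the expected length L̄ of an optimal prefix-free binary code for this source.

2.839 bits/symbol

Repeatedly combine the two least-probable nodes; the expected code length is the sum of the merged weights.
merge 21/500 + 19/250 → 59/500
merge 23/250 + 1/10 → 24/125
merge 59/500 + 121/1000 → 239/1000
merge 18/125 + 73/500 → 29/100
merge 24/125 + 239/1000 → 431/1000
merge 279/1000 + 29/100 → 569/1000
merge 431/1000 + 569/1000 → 1
L = 59/500 + 24/125 + 239/1000 + 29/100 + 431/1000 + 569/1000 + 1 = 2839/1000 = 2.839 bits/symbol.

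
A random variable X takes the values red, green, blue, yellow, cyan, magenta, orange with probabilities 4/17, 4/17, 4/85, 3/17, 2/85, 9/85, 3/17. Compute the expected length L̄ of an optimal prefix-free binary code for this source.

Repeatedly combine the two least-probable nodes; the expected code length is the sum of the merged weights.
merge 2/85 + 4/85 → 6/85
merge 6/85 + 9/85 → 3/17
merge 3/17 + 3/17 → 6/17
merge 3/17 + 4/17 → 7/17
merge 4/17 + 6/17 → 10/17
merge 7/17 + 10/17 → 1
L = 6/85 + 3/17 + 6/17 + 7/17 + 10/17 + 1 = 13/5 = 2.6 bits/symbol.

2.6 bits/symbol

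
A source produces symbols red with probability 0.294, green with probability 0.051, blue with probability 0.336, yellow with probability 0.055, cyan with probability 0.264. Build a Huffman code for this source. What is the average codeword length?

2.106 bits/symbol

Repeatedly combine the two least-probable nodes; the expected code length is the sum of the merged weights.
merge 51/1000 + 11/200 → 53/500
merge 53/500 + 33/125 → 37/100
merge 147/500 + 42/125 → 63/100
merge 37/100 + 63/100 → 1
L = 53/500 + 37/100 + 63/100 + 1 = 1053/500 = 2.106 bits/symbol.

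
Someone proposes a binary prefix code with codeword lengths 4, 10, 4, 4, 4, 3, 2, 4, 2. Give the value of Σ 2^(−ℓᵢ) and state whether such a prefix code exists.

With common denominator 2^10 = 1024: Σ 2^(−ℓᵢ) = 64/1024 + 1/1024 + 64/1024 + 64/1024 + 64/1024 + 128/1024 + 256/1024 + 64/1024 + 256/1024 = 961/1024 = 0.9384765625.
Kraft's inequality requires Σ ≤ 1; here Σ = 0.9384765625 ≤ 1, so such a prefix code exists.

0.9384765625; yes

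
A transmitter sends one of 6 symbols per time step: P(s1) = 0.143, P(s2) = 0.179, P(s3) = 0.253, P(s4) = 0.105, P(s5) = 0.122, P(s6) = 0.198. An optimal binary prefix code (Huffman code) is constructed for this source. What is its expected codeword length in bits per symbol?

Repeatedly combine the two least-probable nodes; the expected code length is the sum of the merged weights.
merge 21/200 + 61/500 → 227/1000
merge 143/1000 + 179/1000 → 161/500
merge 99/500 + 227/1000 → 17/40
merge 253/1000 + 161/500 → 23/40
merge 17/40 + 23/40 → 1
L = 227/1000 + 161/500 + 17/40 + 23/40 + 1 = 2549/1000 = 2.549 bits/symbol.

2.549 bits/symbol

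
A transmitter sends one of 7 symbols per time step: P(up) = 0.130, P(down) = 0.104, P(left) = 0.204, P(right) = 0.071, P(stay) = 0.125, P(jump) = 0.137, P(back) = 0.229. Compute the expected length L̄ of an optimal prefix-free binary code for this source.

2.742 bits/symbol

Repeatedly combine the two least-probable nodes; the expected code length is the sum of the merged weights.
merge 71/1000 + 13/125 → 7/40
merge 1/8 + 13/100 → 51/200
merge 137/1000 + 7/40 → 39/125
merge 51/250 + 229/1000 → 433/1000
merge 51/200 + 39/125 → 567/1000
merge 433/1000 + 567/1000 → 1
L = 7/40 + 51/200 + 39/125 + 433/1000 + 567/1000 + 1 = 1371/500 = 2.742 bits/symbol.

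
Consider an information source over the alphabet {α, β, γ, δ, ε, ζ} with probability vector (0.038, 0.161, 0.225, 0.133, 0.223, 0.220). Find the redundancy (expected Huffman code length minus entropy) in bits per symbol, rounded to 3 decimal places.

0.065 bits

Entropy H = −Σ p log₂ p ≈ 2.4381 bits.
Huffman merges: 19/500+133/1000→171/1000; 161/1000+171/1000→83/250; 11/50+223/1000→443/1000; 9/40+83/250→557/1000; 443/1000+557/1000→1. L = 2503/1000 ≈ 2.5030.
L − H = 2.5030 − 2.4381 = 0.065 bits.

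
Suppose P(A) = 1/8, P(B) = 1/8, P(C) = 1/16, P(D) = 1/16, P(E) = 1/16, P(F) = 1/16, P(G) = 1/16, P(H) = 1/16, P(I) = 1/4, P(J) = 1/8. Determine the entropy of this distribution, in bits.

Each probability is a power of 1/2, so log₂(1/p) is an integer.
H = Σ p·log₂(1/p) = 1/8·3 + 1/8·3 + 1/16·4 + 1/16·4 + 1/16·4 + 1/16·4 + 1/16·4 + 1/16·4 + 1/4·2 + 1/8·3 = 3.125 bits.

3.125 bits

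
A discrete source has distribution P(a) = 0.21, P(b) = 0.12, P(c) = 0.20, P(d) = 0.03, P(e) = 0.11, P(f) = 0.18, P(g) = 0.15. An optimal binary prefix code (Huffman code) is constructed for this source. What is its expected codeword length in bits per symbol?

2.73 bits/symbol

Repeatedly combine the two least-probable nodes; the expected code length is the sum of the merged weights.
merge 3/100 + 11/100 → 7/50
merge 3/25 + 7/50 → 13/50
merge 3/20 + 9/50 → 33/100
merge 1/5 + 21/100 → 41/100
merge 13/50 + 33/100 → 59/100
merge 41/100 + 59/100 → 1
L = 7/50 + 13/50 + 33/100 + 41/100 + 59/100 + 1 = 273/100 = 2.73 bits/symbol.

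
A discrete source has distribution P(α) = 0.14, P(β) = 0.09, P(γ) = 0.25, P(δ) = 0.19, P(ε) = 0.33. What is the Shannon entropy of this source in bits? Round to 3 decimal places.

H = −Σ pᵢ log₂ pᵢ.
−0.14·log₂(0.14) = 0.3971
−0.09·log₂(0.09) = 0.3127
−0.25·log₂(0.25) = 0.5000
−0.19·log₂(0.19) = 0.4552
−0.33·log₂(0.33) = 0.5278
Sum ≈ 2.1928 → 2.193 bits.

2.193 bits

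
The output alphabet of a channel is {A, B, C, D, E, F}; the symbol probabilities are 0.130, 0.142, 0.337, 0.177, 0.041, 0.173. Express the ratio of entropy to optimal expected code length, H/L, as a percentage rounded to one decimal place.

95.8%

Entropy H = −Σ p log₂ p ≈ 2.3803 bits.
Huffman merges: 41/1000+13/100→171/1000; 71/500+171/1000→313/1000; 173/1000+177/1000→7/20; 313/1000+337/1000→13/20; 7/20+13/20→1. L = 621/250 ≈ 2.4840.
Efficiency = H/L = 2.3803/2.4840 = 95.8%.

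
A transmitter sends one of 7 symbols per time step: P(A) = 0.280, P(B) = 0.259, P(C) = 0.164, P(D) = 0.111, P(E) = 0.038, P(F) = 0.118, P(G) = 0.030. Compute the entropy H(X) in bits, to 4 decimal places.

H = −Σ pᵢ log₂ pᵢ.
−0.280·log₂(0.280) = 0.5142
−0.259·log₂(0.259) = 0.5048
−0.164·log₂(0.164) = 0.4278
−0.111·log₂(0.111) = 0.3520
−0.038·log₂(0.038) = 0.1793
−0.118·log₂(0.118) = 0.3638
−0.030·log₂(0.030) = 0.1518
Sum ≈ 2.4936 → 2.4936 bits.

2.4936 bits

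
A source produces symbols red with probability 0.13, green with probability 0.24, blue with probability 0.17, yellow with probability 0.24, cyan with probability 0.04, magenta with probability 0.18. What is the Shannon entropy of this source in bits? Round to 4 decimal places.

2.4366 bits

H = −Σ pᵢ log₂ pᵢ.
−0.13·log₂(0.13) = 0.3826
−0.24·log₂(0.24) = 0.4941
−0.17·log₂(0.17) = 0.4346
−0.24·log₂(0.24) = 0.4941
−0.04·log₂(0.04) = 0.1858
−0.18·log₂(0.18) = 0.4453
Sum ≈ 2.4366 → 2.4366 bits.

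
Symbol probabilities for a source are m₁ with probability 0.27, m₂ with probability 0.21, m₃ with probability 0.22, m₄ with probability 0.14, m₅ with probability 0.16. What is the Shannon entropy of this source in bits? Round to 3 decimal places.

2.284 bits

H = −Σ pᵢ log₂ pᵢ.
−0.27·log₂(0.27) = 0.5100
−0.21·log₂(0.21) = 0.4728
−0.22·log₂(0.22) = 0.4806
−0.14·log₂(0.14) = 0.3971
−0.16·log₂(0.16) = 0.4230
Sum ≈ 2.2835 → 2.284 bits.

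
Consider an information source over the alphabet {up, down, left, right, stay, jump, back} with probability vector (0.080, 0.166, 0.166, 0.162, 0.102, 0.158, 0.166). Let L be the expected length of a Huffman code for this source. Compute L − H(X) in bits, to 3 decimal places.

0.070 bits

Entropy H = −Σ p log₂ p ≈ 2.7636 bits.
Huffman merges: 2/25+51/500→91/500; 79/500+81/500→8/25; 83/500+83/500→83/250; 83/500+91/500→87/250; 8/25+83/250→163/250; 87/250+163/250→1. L = 1417/500 ≈ 2.8340.
L − H = 2.8340 − 2.7636 = 0.070 bits.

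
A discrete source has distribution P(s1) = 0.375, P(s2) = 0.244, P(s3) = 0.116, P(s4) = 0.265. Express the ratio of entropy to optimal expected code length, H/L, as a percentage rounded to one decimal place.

Entropy H = −Σ p log₂ p ≈ 1.8954 bits.
Huffman merges: 29/250+61/250→9/25; 53/200+9/25→5/8; 3/8+5/8→1. L = 397/200 ≈ 1.9850.
Efficiency = H/L = 1.8954/1.9850 = 95.5%.

95.5%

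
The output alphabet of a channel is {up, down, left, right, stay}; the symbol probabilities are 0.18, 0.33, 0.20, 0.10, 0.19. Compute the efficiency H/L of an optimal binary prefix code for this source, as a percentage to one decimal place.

Entropy H = −Σ p log₂ p ≈ 2.2249 bits.
Huffman merges: 1/10+9/50→7/25; 19/100+1/5→39/100; 7/25+33/100→61/100; 39/100+61/100→1. L = 57/25 ≈ 2.2800.
Efficiency = H/L = 2.2249/2.2800 = 97.6%.

97.6%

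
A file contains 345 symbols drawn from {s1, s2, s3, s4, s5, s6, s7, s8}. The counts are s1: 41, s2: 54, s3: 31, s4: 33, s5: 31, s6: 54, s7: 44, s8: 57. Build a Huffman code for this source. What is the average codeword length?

Probabilities are the counts divided by 345.
Repeatedly combine the two least-probable nodes; the expected code length is the sum of the merged weights.
merge 31/345 + 31/345 → 62/345
merge 11/115 + 41/345 → 74/345
merge 44/345 + 18/115 → 98/345
merge 18/115 + 19/115 → 37/115
merge 62/345 + 74/345 → 136/345
merge 98/345 + 37/115 → 209/345
merge 136/345 + 209/345 → 1
L = 62/345 + 74/345 + 98/345 + 37/115 + 136/345 + 209/345 + 1 = 3 bits/symbol.

3 bits/symbol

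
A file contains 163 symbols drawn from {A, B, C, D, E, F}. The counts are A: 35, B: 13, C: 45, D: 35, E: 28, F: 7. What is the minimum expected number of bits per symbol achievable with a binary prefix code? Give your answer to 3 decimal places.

2.417 bits/symbol

Probabilities are the counts divided by 163.
Repeatedly combine the two least-probable nodes; the expected code length is the sum of the merged weights.
merge 7/163 + 13/163 → 20/163
merge 20/163 + 28/163 → 48/163
merge 35/163 + 35/163 → 70/163
merge 45/163 + 48/163 → 93/163
merge 70/163 + 93/163 → 1
L = 20/163 + 48/163 + 70/163 + 93/163 + 1 = 394/163 ≈ 2.417 bits/symbol.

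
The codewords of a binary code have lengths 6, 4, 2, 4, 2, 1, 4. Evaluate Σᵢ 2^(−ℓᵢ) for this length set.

With common denominator 2^6 = 64: Σ 2^(−ℓᵢ) = 1/64 + 4/64 + 16/64 + 4/64 + 16/64 + 32/64 + 4/64 = 77/64 = 1.203125.

1.203125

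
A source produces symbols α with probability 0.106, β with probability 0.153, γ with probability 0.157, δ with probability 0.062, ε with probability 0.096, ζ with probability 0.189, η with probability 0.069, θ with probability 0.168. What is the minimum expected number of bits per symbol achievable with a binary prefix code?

Repeatedly combine the two least-probable nodes; the expected code length is the sum of the merged weights.
merge 31/500 + 69/1000 → 131/1000
merge 12/125 + 53/500 → 101/500
merge 131/1000 + 153/1000 → 71/250
merge 157/1000 + 21/125 → 13/40
merge 189/1000 + 101/500 → 391/1000
merge 71/250 + 13/40 → 609/1000
merge 391/1000 + 609/1000 → 1
L = 131/1000 + 101/500 + 71/250 + 13/40 + 391/1000 + 609/1000 + 1 = 1471/500 = 2.942 bits/symbol.

2.942 bits/symbol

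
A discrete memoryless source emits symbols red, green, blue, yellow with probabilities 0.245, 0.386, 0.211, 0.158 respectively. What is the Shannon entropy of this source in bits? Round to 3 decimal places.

1.921 bits

H = −Σ pᵢ log₂ pᵢ.
−0.245·log₂(0.245) = 0.4971
−0.386·log₂(0.386) = 0.5301
−0.211·log₂(0.211) = 0.4736
−0.158·log₂(0.158) = 0.4206
Sum ≈ 1.9215 → 1.921 bits.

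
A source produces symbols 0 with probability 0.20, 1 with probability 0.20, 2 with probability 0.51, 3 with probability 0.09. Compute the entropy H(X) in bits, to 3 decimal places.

1.737 bits

H = −Σ pᵢ log₂ pᵢ.
−0.20·log₂(0.20) = 0.4644
−0.20·log₂(0.20) = 0.4644
−0.51·log₂(0.51) = 0.4954
−0.09·log₂(0.09) = 0.3127
Sum ≈ 1.7369 → 1.737 bits.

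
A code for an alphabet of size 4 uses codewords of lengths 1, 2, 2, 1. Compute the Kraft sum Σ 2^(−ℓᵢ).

With common denominator 2^2 = 4: Σ 2^(−ℓᵢ) = 2/4 + 1/4 + 1/4 + 2/4 = 6/4 = 1.5.

1.5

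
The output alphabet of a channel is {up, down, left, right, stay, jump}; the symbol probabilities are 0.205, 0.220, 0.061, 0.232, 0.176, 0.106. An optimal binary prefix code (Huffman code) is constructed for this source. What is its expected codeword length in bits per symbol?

2.51 bits/symbol

Repeatedly combine the two least-probable nodes; the expected code length is the sum of the merged weights.
merge 61/1000 + 53/500 → 167/1000
merge 167/1000 + 22/125 → 343/1000
merge 41/200 + 11/50 → 17/40
merge 29/125 + 343/1000 → 23/40
merge 17/40 + 23/40 → 1
L = 167/1000 + 343/1000 + 17/40 + 23/40 + 1 = 251/100 = 2.51 bits/symbol.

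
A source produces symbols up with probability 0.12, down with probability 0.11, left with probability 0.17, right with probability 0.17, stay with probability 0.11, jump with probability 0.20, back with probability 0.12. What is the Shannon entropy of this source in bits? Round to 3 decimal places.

2.768 bits

H = −Σ pᵢ log₂ pᵢ.
−0.12·log₂(0.12) = 0.3671
−0.11·log₂(0.11) = 0.3503
−0.17·log₂(0.17) = 0.4346
−0.17·log₂(0.17) = 0.4346
−0.11·log₂(0.11) = 0.3503
−0.20·log₂(0.20) = 0.4644
−0.12·log₂(0.12) = 0.3671
Sum ≈ 2.7683 → 2.768 bits.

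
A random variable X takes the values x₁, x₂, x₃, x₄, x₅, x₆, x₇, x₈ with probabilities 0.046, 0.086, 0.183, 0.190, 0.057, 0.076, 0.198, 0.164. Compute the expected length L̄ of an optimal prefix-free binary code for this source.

2.877 bits/symbol

Repeatedly combine the two least-probable nodes; the expected code length is the sum of the merged weights.
merge 23/500 + 57/1000 → 103/1000
merge 19/250 + 43/500 → 81/500
merge 103/1000 + 81/500 → 53/200
merge 41/250 + 183/1000 → 347/1000
merge 19/100 + 99/500 → 97/250
merge 53/200 + 347/1000 → 153/250
merge 97/250 + 153/250 → 1
L = 103/1000 + 81/500 + 53/200 + 347/1000 + 97/250 + 153/250 + 1 = 2877/1000 = 2.877 bits/symbol.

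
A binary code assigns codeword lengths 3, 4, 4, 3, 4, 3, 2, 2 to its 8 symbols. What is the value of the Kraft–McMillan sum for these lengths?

1.0625

With common denominator 2^4 = 16: Σ 2^(−ℓᵢ) = 2/16 + 1/16 + 1/16 + 2/16 + 1/16 + 2/16 + 4/16 + 4/16 = 17/16 = 1.0625.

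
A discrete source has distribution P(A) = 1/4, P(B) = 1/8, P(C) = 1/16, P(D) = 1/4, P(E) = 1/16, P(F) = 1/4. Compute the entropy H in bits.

Each probability is a power of 1/2, so log₂(1/p) is an integer.
H = Σ p·log₂(1/p) = 1/4·2 + 1/8·3 + 1/16·4 + 1/4·2 + 1/16·4 + 1/4·2 = 2.375 bits.

2.375 bits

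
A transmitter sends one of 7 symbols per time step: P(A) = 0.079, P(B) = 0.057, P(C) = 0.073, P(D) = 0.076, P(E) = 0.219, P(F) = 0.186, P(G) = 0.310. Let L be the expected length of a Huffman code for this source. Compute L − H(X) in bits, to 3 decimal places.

0.032 bits

Entropy H = −Σ p log₂ p ≈ 2.5381 bits.
Huffman merges: 57/1000+73/1000→13/100; 19/250+79/1000→31/200; 13/100+31/200→57/200; 93/500+219/1000→81/200; 57/200+31/100→119/200; 81/200+119/200→1. L = 257/100 ≈ 2.5700.
L − H = 2.5700 − 2.5381 = 0.032 bits.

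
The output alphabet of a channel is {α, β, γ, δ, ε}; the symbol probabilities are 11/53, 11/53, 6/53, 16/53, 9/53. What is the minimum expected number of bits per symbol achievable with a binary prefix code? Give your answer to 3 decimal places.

Repeatedly combine the two least-probable nodes; the expected code length is the sum of the merged weights.
merge 6/53 + 9/53 → 15/53
merge 11/53 + 11/53 → 22/53
merge 15/53 + 16/53 → 31/53
merge 22/53 + 31/53 → 1
L = 15/53 + 22/53 + 31/53 + 1 = 121/53 ≈ 2.283 bits/symbol.

2.283 bits/symbol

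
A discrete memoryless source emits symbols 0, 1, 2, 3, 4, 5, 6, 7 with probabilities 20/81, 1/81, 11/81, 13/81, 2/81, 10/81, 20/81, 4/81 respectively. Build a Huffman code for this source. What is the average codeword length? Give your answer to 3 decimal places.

Repeatedly combine the two least-probable nodes; the expected code length is the sum of the merged weights.
merge 1/81 + 2/81 → 1/27
merge 1/27 + 4/81 → 7/81
merge 7/81 + 10/81 → 17/81
merge 11/81 + 13/81 → 8/27
merge 17/81 + 20/81 → 37/81
merge 20/81 + 8/27 → 44/81
merge 37/81 + 44/81 → 1
L = 1/27 + 7/81 + 17/81 + 8/27 + 37/81 + 44/81 + 1 = 71/27 ≈ 2.630 bits/symbol.

2.630 bits/symbol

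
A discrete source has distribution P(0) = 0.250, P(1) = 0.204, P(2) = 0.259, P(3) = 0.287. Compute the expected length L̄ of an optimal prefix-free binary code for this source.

2 bits/symbol

Repeatedly combine the two least-probable nodes; the expected code length is the sum of the merged weights.
merge 51/250 + 1/4 → 227/500
merge 259/1000 + 287/1000 → 273/500
merge 227/500 + 273/500 → 1
L = 227/500 + 273/500 + 1 = 2 bits/symbol.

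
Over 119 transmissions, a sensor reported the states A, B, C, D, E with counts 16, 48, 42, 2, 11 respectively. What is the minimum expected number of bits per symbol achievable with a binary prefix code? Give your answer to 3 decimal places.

1.950 bits/symbol

Probabilities are the counts divided by 119.
Repeatedly combine the two least-probable nodes; the expected code length is the sum of the merged weights.
merge 2/119 + 11/119 → 13/119
merge 13/119 + 16/119 → 29/119
merge 29/119 + 6/17 → 71/119
merge 48/119 + 71/119 → 1
L = 13/119 + 29/119 + 71/119 + 1 = 232/119 ≈ 1.950 bits/symbol.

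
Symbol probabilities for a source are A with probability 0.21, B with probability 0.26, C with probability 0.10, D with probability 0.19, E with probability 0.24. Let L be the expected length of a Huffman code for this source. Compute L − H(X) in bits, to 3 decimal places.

Entropy H = −Σ p log₂ p ≈ 2.2597 bits.
Huffman merges: 1/10+19/100→29/100; 21/100+6/25→9/20; 13/50+29/100→11/20; 9/20+11/20→1. L = 229/100 ≈ 2.2900.
L − H = 2.2900 − 2.2597 = 0.030 bits.

0.030 bits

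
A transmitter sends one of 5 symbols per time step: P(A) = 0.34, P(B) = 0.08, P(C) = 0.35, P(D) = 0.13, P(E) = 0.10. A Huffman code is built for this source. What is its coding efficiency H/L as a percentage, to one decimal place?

Entropy H = −Σ p log₂ p ≈ 2.0656 bits.
Huffman merges: 2/25+1/10→9/50; 13/100+9/50→31/100; 31/100+17/50→13/20; 7/20+13/20→1. L = 107/50 ≈ 2.1400.
Efficiency = H/L = 2.0656/2.1400 = 96.5%.

96.5%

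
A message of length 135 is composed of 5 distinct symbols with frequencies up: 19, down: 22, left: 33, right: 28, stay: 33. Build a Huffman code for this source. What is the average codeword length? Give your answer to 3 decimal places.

Probabilities are the counts divided by 135.
Repeatedly combine the two least-probable nodes; the expected code length is the sum of the merged weights.
merge 19/135 + 22/135 → 41/135
merge 28/135 + 11/45 → 61/135
merge 11/45 + 41/135 → 74/135
merge 61/135 + 74/135 → 1
L = 41/135 + 61/135 + 74/135 + 1 = 311/135 ≈ 2.304 bits/symbol.

2.304 bits/symbol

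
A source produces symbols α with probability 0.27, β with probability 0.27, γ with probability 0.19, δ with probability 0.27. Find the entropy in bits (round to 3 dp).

H = −Σ pᵢ log₂ pᵢ.
−0.27·log₂(0.27) = 0.5100
−0.27·log₂(0.27) = 0.5100
−0.19·log₂(0.19) = 0.4552
−0.27·log₂(0.27) = 0.5100
Sum ≈ 1.9853 → 1.985 bits.

1.985 bits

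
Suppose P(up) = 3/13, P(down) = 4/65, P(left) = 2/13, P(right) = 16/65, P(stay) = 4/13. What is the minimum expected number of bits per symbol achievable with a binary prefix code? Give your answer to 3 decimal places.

Repeatedly combine the two least-probable nodes; the expected code length is the sum of the merged weights.
merge 4/65 + 2/13 → 14/65
merge 14/65 + 3/13 → 29/65
merge 16/65 + 4/13 → 36/65
merge 29/65 + 36/65 → 1
L = 14/65 + 29/65 + 36/65 + 1 = 144/65 ≈ 2.215 bits/symbol.

2.215 bits/symbol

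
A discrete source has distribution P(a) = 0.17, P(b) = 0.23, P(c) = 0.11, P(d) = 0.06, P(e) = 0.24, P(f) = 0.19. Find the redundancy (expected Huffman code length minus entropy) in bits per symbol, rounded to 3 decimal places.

0.045 bits

Entropy H = −Σ p log₂ p ≈ 2.4654 bits.
Huffman merges: 3/50+11/100→17/100; 17/100+17/100→17/50; 19/100+23/100→21/50; 6/25+17/50→29/50; 21/50+29/50→1. L = 251/100 ≈ 2.5100.
L − H = 2.5100 − 2.4654 = 0.045 bits.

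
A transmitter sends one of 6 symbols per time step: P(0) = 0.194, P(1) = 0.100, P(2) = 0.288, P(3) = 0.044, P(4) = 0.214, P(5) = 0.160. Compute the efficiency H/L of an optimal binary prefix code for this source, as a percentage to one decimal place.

Entropy H = −Σ p log₂ p ≈ 2.4057 bits.
Huffman merges: 11/250+1/10→18/125; 18/125+4/25→38/125; 97/500+107/500→51/125; 36/125+38/125→74/125; 51/125+74/125→1. L = 306/125 ≈ 2.4480.
Efficiency = H/L = 2.4057/2.4480 = 98.3%.

98.3%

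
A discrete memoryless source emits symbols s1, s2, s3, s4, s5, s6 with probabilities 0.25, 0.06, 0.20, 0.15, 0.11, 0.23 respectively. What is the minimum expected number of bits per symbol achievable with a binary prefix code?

Repeatedly combine the two least-probable nodes; the expected code length is the sum of the merged weights.
merge 3/50 + 11/100 → 17/100
merge 3/20 + 17/100 → 8/25
merge 1/5 + 23/100 → 43/100
merge 1/4 + 8/25 → 57/100
merge 43/100 + 57/100 → 1
L = 17/100 + 8/25 + 43/100 + 57/100 + 1 = 249/100 = 2.49 bits/symbol.

2.49 bits/symbol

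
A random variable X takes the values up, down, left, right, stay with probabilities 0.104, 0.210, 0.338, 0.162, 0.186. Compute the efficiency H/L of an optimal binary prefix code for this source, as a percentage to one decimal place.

Entropy H = −Σ p log₂ p ≈ 2.2181 bits.
Huffman merges: 13/125+81/500→133/500; 93/500+21/100→99/250; 133/500+169/500→151/250; 99/250+151/250→1. L = 1133/500 ≈ 2.2660.
Efficiency = H/L = 2.2181/2.2660 = 97.9%.

97.9%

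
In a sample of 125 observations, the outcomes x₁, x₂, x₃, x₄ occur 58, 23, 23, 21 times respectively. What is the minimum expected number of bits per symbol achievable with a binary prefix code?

1.888 bits/symbol

Probabilities are the counts divided by 125.
Repeatedly combine the two least-probable nodes; the expected code length is the sum of the merged weights.
merge 21/125 + 23/125 → 44/125
merge 23/125 + 44/125 → 67/125
merge 58/125 + 67/125 → 1
L = 44/125 + 67/125 + 1 = 236/125 = 1.888 bits/symbol.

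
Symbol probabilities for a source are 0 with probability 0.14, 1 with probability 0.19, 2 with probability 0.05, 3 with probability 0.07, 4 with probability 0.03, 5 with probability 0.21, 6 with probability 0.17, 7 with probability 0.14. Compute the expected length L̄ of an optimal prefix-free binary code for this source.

2.83 bits/symbol

Repeatedly combine the two least-probable nodes; the expected code length is the sum of the merged weights.
merge 3/100 + 1/20 → 2/25
merge 7/100 + 2/25 → 3/20
merge 7/50 + 7/50 → 7/25
merge 3/20 + 17/100 → 8/25
merge 19/100 + 21/100 → 2/5
merge 7/25 + 8/25 → 3/5
merge 2/5 + 3/5 → 1
L = 2/25 + 3/20 + 7/25 + 8/25 + 2/5 + 3/5 + 1 = 283/100 = 2.83 bits/symbol.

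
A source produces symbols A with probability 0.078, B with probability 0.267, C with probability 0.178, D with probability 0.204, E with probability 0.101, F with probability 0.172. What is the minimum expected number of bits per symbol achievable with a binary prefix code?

2.529 bits/symbol

Repeatedly combine the two least-probable nodes; the expected code length is the sum of the merged weights.
merge 39/500 + 101/1000 → 179/1000
merge 43/250 + 89/500 → 7/20
merge 179/1000 + 51/250 → 383/1000
merge 267/1000 + 7/20 → 617/1000
merge 383/1000 + 617/1000 → 1
L = 179/1000 + 7/20 + 383/1000 + 617/1000 + 1 = 2529/1000 = 2.529 bits/symbol.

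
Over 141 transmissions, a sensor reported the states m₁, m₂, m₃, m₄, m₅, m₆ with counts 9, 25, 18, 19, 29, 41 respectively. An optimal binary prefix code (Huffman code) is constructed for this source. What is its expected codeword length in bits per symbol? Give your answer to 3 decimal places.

Probabilities are the counts divided by 141.
Repeatedly combine the two least-probable nodes; the expected code length is the sum of the merged weights.
merge 3/47 + 6/47 → 9/47
merge 19/141 + 25/141 → 44/141
merge 9/47 + 29/141 → 56/141
merge 41/141 + 44/141 → 85/141
merge 56/141 + 85/141 → 1
L = 9/47 + 44/141 + 56/141 + 85/141 + 1 = 353/141 ≈ 2.504 bits/symbol.

2.504 bits/symbol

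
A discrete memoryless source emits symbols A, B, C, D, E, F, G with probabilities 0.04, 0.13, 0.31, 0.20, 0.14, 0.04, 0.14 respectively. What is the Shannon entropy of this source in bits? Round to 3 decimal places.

H = −Σ pᵢ log₂ pᵢ.
−0.04·log₂(0.04) = 0.1858
−0.13·log₂(0.13) = 0.3826
−0.31·log₂(0.31) = 0.5238
−0.20·log₂(0.20) = 0.4644
−0.14·log₂(0.14) = 0.3971
−0.04·log₂(0.04) = 0.1858
−0.14·log₂(0.14) = 0.3971
Sum ≈ 2.5366 → 2.537 bits.

2.537 bits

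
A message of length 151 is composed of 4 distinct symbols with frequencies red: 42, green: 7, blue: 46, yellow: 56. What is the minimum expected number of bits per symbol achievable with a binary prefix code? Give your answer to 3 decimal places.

1.954 bits/symbol

Probabilities are the counts divided by 151.
Repeatedly combine the two least-probable nodes; the expected code length is the sum of the merged weights.
merge 7/151 + 42/151 → 49/151
merge 46/151 + 49/151 → 95/151
merge 56/151 + 95/151 → 1
L = 49/151 + 95/151 + 1 = 295/151 ≈ 1.954 bits/symbol.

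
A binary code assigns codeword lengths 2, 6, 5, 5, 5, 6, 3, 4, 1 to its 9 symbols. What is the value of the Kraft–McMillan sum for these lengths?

1.0625

With common denominator 2^6 = 64: Σ 2^(−ℓᵢ) = 16/64 + 1/64 + 2/64 + 2/64 + 2/64 + 1/64 + 8/64 + 4/64 + 32/64 = 68/64 = 1.0625.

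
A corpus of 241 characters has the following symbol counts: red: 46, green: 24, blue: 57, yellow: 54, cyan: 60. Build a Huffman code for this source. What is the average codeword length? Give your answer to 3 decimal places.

Probabilities are the counts divided by 241.
Repeatedly combine the two least-probable nodes; the expected code length is the sum of the merged weights.
merge 24/241 + 46/241 → 70/241
merge 54/241 + 57/241 → 111/241
merge 60/241 + 70/241 → 130/241
merge 111/241 + 130/241 → 1
L = 70/241 + 111/241 + 130/241 + 1 = 552/241 ≈ 2.290 bits/symbol.

2.290 bits/symbol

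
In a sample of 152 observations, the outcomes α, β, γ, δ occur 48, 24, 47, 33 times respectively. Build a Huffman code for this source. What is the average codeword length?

2 bits/symbol

Probabilities are the counts divided by 152.
Repeatedly combine the two least-probable nodes; the expected code length is the sum of the merged weights.
merge 3/19 + 33/152 → 3/8
merge 47/152 + 6/19 → 5/8
merge 3/8 + 5/8 → 1
L = 3/8 + 5/8 + 1 = 2 bits/symbol.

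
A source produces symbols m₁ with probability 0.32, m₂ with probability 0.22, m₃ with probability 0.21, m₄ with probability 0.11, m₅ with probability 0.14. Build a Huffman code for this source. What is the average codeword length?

2.25 bits/symbol

Repeatedly combine the two least-probable nodes; the expected code length is the sum of the merged weights.
merge 11/100 + 7/50 → 1/4
merge 21/100 + 11/50 → 43/100
merge 1/4 + 8/25 → 57/100
merge 43/100 + 57/100 → 1
L = 1/4 + 43/100 + 57/100 + 1 = 9/4 = 2.25 bits/symbol.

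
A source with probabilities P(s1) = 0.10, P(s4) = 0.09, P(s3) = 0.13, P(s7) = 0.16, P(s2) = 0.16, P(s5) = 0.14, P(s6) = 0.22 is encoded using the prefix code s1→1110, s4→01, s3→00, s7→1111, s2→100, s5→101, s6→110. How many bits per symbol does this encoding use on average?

L̄ = Σ pᵢ·ℓᵢ = 0.10·4 + 0.09·2 + 0.13·2 + 0.16·4 + 0.16·3 + 0.14·3 + 0.22·3 = 3.04 bits/symbol.

3.04 bits/symbol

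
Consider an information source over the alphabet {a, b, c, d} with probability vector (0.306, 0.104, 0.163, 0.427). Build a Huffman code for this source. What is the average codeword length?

Repeatedly combine the two least-probable nodes; the expected code length is the sum of the merged weights.
merge 13/125 + 163/1000 → 267/1000
merge 267/1000 + 153/500 → 573/1000
merge 427/1000 + 573/1000 → 1
L = 267/1000 + 573/1000 + 1 = 46/25 = 1.84 bits/symbol.

1.84 bits/symbol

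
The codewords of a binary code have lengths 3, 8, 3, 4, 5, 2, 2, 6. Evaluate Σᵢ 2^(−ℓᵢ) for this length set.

0.86328125

With common denominator 2^8 = 256: Σ 2^(−ℓᵢ) = 32/256 + 1/256 + 32/256 + 16/256 + 8/256 + 64/256 + 64/256 + 4/256 = 221/256 = 0.86328125.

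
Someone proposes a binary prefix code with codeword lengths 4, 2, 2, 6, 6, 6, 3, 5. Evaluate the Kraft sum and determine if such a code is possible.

0.765625; yes

With common denominator 2^6 = 64: Σ 2^(−ℓᵢ) = 4/64 + 16/64 + 16/64 + 1/64 + 1/64 + 1/64 + 8/64 + 2/64 = 49/64 = 0.765625.
Kraft's inequality requires Σ ≤ 1; here Σ = 0.765625 ≤ 1, so such a prefix code exists.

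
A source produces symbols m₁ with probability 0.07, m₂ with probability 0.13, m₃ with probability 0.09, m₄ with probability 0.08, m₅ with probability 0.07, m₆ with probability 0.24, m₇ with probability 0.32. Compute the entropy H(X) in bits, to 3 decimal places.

H = −Σ pᵢ log₂ pᵢ.
−0.07·log₂(0.07) = 0.2686
−0.13·log₂(0.13) = 0.3826
−0.09·log₂(0.09) = 0.3127
−0.08·log₂(0.08) = 0.2915
−0.07·log₂(0.07) = 0.2686
−0.24·log₂(0.24) = 0.4941
−0.32·log₂(0.32) = 0.5260
Sum ≈ 2.5441 → 2.544 bits.

2.544 bits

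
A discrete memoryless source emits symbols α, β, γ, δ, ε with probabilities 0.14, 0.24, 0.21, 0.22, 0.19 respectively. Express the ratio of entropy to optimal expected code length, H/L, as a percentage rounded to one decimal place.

98.7%

Entropy H = −Σ p log₂ p ≈ 2.2999 bits.
Huffman merges: 7/50+19/100→33/100; 21/100+11/50→43/100; 6/25+33/100→57/100; 43/100+57/100→1. L = 233/100 ≈ 2.3300.
Efficiency = H/L = 2.2999/2.3300 = 98.7%.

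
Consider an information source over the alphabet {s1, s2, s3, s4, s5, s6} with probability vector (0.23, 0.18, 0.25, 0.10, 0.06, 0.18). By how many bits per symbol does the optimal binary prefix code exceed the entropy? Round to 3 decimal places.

0.046 bits

Entropy H = −Σ p log₂ p ≈ 2.4540 bits.
Huffman merges: 3/50+1/10→4/25; 4/25+9/50→17/50; 9/50+23/100→41/100; 1/4+17/50→59/100; 41/100+59/100→1. L = 5/2 ≈ 2.5000.
L − H = 2.5000 − 2.4540 = 0.046 bits.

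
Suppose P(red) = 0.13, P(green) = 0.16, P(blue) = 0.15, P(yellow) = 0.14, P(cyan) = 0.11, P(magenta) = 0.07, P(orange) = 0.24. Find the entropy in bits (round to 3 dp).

2.726 bits

H = −Σ pᵢ log₂ pᵢ.
−0.13·log₂(0.13) = 0.3826
−0.16·log₂(0.16) = 0.4230
−0.15·log₂(0.15) = 0.4105
−0.14·log₂(0.14) = 0.3971
−0.11·log₂(0.11) = 0.3503
−0.07·log₂(0.07) = 0.2686
−0.24·log₂(0.24) = 0.4941
Sum ≈ 2.7263 → 2.726 bits.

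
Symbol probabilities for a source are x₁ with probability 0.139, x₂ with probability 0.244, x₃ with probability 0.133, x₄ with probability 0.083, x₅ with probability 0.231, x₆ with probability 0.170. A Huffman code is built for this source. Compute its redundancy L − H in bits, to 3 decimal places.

0.025 bits

Entropy H = −Σ p log₂ p ≈ 2.5003 bits.
Huffman merges: 83/1000+133/1000→27/125; 139/1000+17/100→309/1000; 27/125+231/1000→447/1000; 61/250+309/1000→553/1000; 447/1000+553/1000→1. L = 101/40 ≈ 2.5250.
L − H = 2.5250 − 2.5003 = 0.025 bits.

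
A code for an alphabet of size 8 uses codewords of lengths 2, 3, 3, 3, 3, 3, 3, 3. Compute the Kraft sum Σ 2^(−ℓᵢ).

1.125

With common denominator 2^3 = 8: Σ 2^(−ℓᵢ) = 2/8 + 1/8 + 1/8 + 1/8 + 1/8 + 1/8 + 1/8 + 1/8 = 9/8 = 1.125.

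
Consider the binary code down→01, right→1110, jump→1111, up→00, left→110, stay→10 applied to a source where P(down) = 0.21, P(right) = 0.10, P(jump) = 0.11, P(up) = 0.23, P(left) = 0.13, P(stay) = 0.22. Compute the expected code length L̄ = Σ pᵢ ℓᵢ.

2.55 bits/symbol

L̄ = Σ pᵢ·ℓᵢ = 0.21·2 + 0.10·4 + 0.11·4 + 0.23·2 + 0.13·3 + 0.22·2 = 2.55 bits/symbol.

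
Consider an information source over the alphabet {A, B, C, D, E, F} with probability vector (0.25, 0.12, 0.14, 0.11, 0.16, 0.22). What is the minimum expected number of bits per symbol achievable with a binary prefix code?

Repeatedly combine the two least-probable nodes; the expected code length is the sum of the merged weights.
merge 11/100 + 3/25 → 23/100
merge 7/50 + 4/25 → 3/10
merge 11/50 + 23/100 → 9/20
merge 1/4 + 3/10 → 11/20
merge 9/20 + 11/20 → 1
L = 23/100 + 3/10 + 9/20 + 11/20 + 1 = 253/100 = 2.53 bits/symbol.

2.53 bits/symbol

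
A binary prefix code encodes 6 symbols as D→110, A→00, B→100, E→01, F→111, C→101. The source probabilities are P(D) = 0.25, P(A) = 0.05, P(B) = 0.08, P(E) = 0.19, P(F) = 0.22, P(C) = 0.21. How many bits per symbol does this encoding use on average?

L̄ = Σ pᵢ·ℓᵢ = 0.25·3 + 0.05·2 + 0.08·3 + 0.19·2 + 0.22·3 + 0.21·3 = 2.76 bits/symbol.

2.76 bits/symbol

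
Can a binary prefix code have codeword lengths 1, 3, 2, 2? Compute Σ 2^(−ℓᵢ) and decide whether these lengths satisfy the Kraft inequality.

With common denominator 2^3 = 8: Σ 2^(−ℓᵢ) = 4/8 + 1/8 + 2/8 + 2/8 = 9/8 = 1.125.
Kraft's inequality requires Σ ≤ 1; here Σ = 1.125 > 1, so no such prefix code exists.

1.125; no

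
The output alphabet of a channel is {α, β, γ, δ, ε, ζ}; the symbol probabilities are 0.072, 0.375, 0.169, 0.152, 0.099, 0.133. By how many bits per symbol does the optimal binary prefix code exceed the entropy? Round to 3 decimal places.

0.053 bits

Entropy H = −Σ p log₂ p ≈ 2.3679 bits.
Huffman merges: 9/125+99/1000→171/1000; 133/1000+19/125→57/200; 169/1000+171/1000→17/50; 57/200+17/50→5/8; 3/8+5/8→1. L = 2421/1000 ≈ 2.4210.
L − H = 2.4210 − 2.3679 = 0.053 bits.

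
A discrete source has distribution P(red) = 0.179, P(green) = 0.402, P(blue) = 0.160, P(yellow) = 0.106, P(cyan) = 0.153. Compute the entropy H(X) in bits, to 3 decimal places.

2.153 bits

H = −Σ pᵢ log₂ pᵢ.
−0.179·log₂(0.179) = 0.4443
−0.402·log₂(0.402) = 0.5285
−0.160·log₂(0.160) = 0.4230
−0.106·log₂(0.106) = 0.3432
−0.153·log₂(0.153) = 0.4144
Sum ≈ 2.1534 → 2.153 bits.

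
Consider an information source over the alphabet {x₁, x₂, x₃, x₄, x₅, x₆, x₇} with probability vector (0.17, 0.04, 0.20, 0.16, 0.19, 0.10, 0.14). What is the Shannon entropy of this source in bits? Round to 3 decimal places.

2.692 bits

H = −Σ pᵢ log₂ pᵢ.
−0.17·log₂(0.17) = 0.4346
−0.04·log₂(0.04) = 0.1858
−0.20·log₂(0.20) = 0.4644
−0.16·log₂(0.16) = 0.4230
−0.19·log₂(0.19) = 0.4552
−0.10·log₂(0.10) = 0.3322
−0.14·log₂(0.14) = 0.3971
Sum ≈ 2.6923 → 2.692 bits.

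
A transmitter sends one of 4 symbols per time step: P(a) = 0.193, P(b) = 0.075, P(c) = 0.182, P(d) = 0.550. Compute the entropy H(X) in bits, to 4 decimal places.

H = −Σ pᵢ log₂ pᵢ.
−0.193·log₂(0.193) = 0.4581
−0.075·log₂(0.075) = 0.2803
−0.182·log₂(0.182) = 0.4474
−0.550·log₂(0.550) = 0.4744
Sum ≈ 1.6601 → 1.6601 bits.

1.6601 bits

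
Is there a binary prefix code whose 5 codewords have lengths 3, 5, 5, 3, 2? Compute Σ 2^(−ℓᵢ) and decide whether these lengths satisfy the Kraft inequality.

With common denominator 2^5 = 32: Σ 2^(−ℓᵢ) = 4/32 + 1/32 + 1/32 + 4/32 + 8/32 = 18/32 = 0.5625.
Kraft's inequality requires Σ ≤ 1; here Σ = 0.5625 ≤ 1, so such a prefix code exists.

0.5625; yes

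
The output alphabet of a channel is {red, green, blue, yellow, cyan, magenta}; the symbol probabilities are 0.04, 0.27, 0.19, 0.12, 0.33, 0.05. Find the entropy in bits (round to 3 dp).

2.262 bits

H = −Σ pᵢ log₂ pᵢ.
−0.04·log₂(0.04) = 0.1858
−0.27·log₂(0.27) = 0.5100
−0.19·log₂(0.19) = 0.4552
−0.12·log₂(0.12) = 0.3671
−0.33·log₂(0.33) = 0.5278
−0.05·log₂(0.05) = 0.2161
Sum ≈ 2.2620 → 2.262 bits.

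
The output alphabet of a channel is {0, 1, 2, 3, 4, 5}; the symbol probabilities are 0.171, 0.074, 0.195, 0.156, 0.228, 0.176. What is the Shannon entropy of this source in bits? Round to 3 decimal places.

2.519 bits

H = −Σ pᵢ log₂ pᵢ.
−0.171·log₂(0.171) = 0.4357
−0.074·log₂(0.074) = 0.2780
−0.195·log₂(0.195) = 0.4599
−0.156·log₂(0.156) = 0.4181
−0.228·log₂(0.228) = 0.4863
−0.176·log₂(0.176) = 0.4411
Sum ≈ 2.5191 → 2.519 bits.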